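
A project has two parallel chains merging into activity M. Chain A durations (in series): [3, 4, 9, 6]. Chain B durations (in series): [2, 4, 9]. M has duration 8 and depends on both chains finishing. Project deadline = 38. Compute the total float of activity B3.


Forward pass: ES(B3) = sum of predecessors on chain B = 6
EF = ES + duration = 6 + 9 = 15
Backward pass: LF(M) = deadline = 38; LS(M) = 38 - 8 = 30
LF(B3) = LS(M) - sum(successors on chain B) = 30 - 0 = 30
LS = LF - duration = 30 - 9 = 21
Total float = LS - ES = 21 - 6 = 15

15


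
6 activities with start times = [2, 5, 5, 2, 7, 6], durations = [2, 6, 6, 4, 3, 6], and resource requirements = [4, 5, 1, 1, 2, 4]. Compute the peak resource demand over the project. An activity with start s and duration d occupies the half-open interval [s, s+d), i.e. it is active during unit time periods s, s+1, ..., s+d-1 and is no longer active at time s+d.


Each activity i is active on [start_i, start_i + duration_i).
Compute total resource usage per time slot:
  t=0: active resources = [], total = 0
  t=1: active resources = [], total = 0
  t=2: active resources = [4, 1], total = 5
  t=3: active resources = [4, 1], total = 5
  t=4: active resources = [1], total = 1
  t=5: active resources = [5, 1, 1], total = 7
  t=6: active resources = [5, 1, 4], total = 10
  t=7: active resources = [5, 1, 2, 4], total = 12
  t=8: active resources = [5, 1, 2, 4], total = 12
  t=9: active resources = [5, 1, 2, 4], total = 12
  t=10: active resources = [5, 1, 4], total = 10
  t=11: active resources = [4], total = 4
Peak resource demand = 12

12


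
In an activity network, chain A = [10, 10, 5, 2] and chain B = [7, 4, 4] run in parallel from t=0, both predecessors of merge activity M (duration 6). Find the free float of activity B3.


ES(B3) = sum of predecessors on chain B = 11
EF(B3) = ES + duration = 11 + 4 = 15
Successor of B3 is M. ES(M) = max(sum(A), sum(B)) = max(27, 15) = 27
Free float = ES(successor) - EF(current) = 27 - 15 = 12

12


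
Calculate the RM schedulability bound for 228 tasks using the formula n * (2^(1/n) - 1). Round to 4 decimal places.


Compute 2^(1/228) = 1.0030447451
Subtract 1: 1.0030447451 - 1 = 0.0030447451
Multiply by n: 228 * 0.0030447451 = 0.6942018828
Round to 4 dp: 0.6942

0.6942


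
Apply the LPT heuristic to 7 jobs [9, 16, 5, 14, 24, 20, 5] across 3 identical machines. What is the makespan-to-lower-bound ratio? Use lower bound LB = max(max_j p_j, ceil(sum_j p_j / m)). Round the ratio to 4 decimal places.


LPT order: [24, 20, 16, 14, 9, 5, 5]
Machine loads after assignment: [34, 29, 30]
LPT makespan = 34
Lower bound = max(max_job, ceil(total/3)) = max(24, 31) = 31
Ratio = 34 / 31 = 1.0968

1.0968


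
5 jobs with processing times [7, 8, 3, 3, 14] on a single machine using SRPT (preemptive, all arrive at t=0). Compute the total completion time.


Since all jobs arrive at t=0, SRPT equals SPT ordering.
SPT order: [3, 3, 7, 8, 14]
Completion times:
  Job 1: p=3, C=3
  Job 2: p=3, C=6
  Job 3: p=7, C=13
  Job 4: p=8, C=21
  Job 5: p=14, C=35
Total completion time = 3 + 6 + 13 + 21 + 35 = 78

78


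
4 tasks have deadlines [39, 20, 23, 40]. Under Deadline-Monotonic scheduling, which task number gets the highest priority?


Sort tasks by relative deadline (ascending):
  Task 2: deadline = 20
  Task 3: deadline = 23
  Task 1: deadline = 39
  Task 4: deadline = 40
Priority order (highest first): [2, 3, 1, 4]
Highest priority task = 2

2


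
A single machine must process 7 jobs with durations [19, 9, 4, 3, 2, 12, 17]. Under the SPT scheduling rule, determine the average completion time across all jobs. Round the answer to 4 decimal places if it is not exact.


Sort jobs by processing time (SPT order): [2, 3, 4, 9, 12, 17, 19]
Compute completion times sequentially:
  Job 1: processing = 2, completes at 2
  Job 2: processing = 3, completes at 5
  Job 3: processing = 4, completes at 9
  Job 4: processing = 9, completes at 18
  Job 5: processing = 12, completes at 30
  Job 6: processing = 17, completes at 47
  Job 7: processing = 19, completes at 66
Sum of completion times = 177
Average completion time = 177/7 = 25.2857

25.2857


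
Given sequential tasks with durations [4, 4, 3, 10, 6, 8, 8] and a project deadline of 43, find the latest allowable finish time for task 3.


LF(activity 3) = deadline - sum of successor durations
Successors: activities 4 through 7 with durations [10, 6, 8, 8]
Sum of successor durations = 32
LF = 43 - 32 = 11

11


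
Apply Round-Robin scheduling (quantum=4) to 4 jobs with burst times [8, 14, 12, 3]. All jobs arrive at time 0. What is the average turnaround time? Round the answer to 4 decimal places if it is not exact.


Time quantum = 4
Execution trace:
  J1 runs 4 units, time = 4
  J2 runs 4 units, time = 8
  J3 runs 4 units, time = 12
  J4 runs 3 units, time = 15
  J1 runs 4 units, time = 19
  J2 runs 4 units, time = 23
  J3 runs 4 units, time = 27
  J2 runs 4 units, time = 31
  J3 runs 4 units, time = 35
  J2 runs 2 units, time = 37
Finish times: [19, 37, 35, 15]
Average turnaround = 106/4 = 26.5

26.5


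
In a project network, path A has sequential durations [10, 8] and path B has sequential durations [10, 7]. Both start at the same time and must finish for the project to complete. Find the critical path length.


Path A total = 10 + 8 = 18
Path B total = 10 + 7 = 17
Critical path = longest path = max(18, 17) = 18

18


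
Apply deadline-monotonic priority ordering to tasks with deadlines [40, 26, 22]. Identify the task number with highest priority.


Sort tasks by relative deadline (ascending):
  Task 3: deadline = 22
  Task 2: deadline = 26
  Task 1: deadline = 40
Priority order (highest first): [3, 2, 1]
Highest priority task = 3

3


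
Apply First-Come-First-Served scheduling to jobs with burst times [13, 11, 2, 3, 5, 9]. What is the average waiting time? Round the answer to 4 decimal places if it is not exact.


FCFS order (as given): [13, 11, 2, 3, 5, 9]
Waiting times:
  Job 1: wait = 0
  Job 2: wait = 13
  Job 3: wait = 24
  Job 4: wait = 26
  Job 5: wait = 29
  Job 6: wait = 34
Sum of waiting times = 126
Average waiting time = 126/6 = 21.0

21.0


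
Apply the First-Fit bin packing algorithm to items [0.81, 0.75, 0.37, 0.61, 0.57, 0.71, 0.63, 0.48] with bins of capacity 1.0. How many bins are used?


Place items sequentially using First-Fit:
  Item 0.81 -> new Bin 1
  Item 0.75 -> new Bin 2
  Item 0.37 -> new Bin 3
  Item 0.61 -> Bin 3 (now 0.98)
  Item 0.57 -> new Bin 4
  Item 0.71 -> new Bin 5
  Item 0.63 -> new Bin 6
  Item 0.48 -> new Bin 7
Total bins used = 7

7


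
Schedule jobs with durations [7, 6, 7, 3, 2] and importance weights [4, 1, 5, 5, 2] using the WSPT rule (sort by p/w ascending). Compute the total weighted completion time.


Compute p/w ratios and sort ascending (WSPT): [(3, 5), (2, 2), (7, 5), (7, 4), (6, 1)]
Compute weighted completion times:
  Job (p=3,w=5): C=3, w*C=5*3=15
  Job (p=2,w=2): C=5, w*C=2*5=10
  Job (p=7,w=5): C=12, w*C=5*12=60
  Job (p=7,w=4): C=19, w*C=4*19=76
  Job (p=6,w=1): C=25, w*C=1*25=25
Total weighted completion time = 186

186


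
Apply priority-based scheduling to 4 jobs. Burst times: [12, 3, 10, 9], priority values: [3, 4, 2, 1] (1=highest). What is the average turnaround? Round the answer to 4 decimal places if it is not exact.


Sort by priority (ascending = highest first):
Order: [(1, 9), (2, 10), (3, 12), (4, 3)]
Completion times:
  Priority 1, burst=9, C=9
  Priority 2, burst=10, C=19
  Priority 3, burst=12, C=31
  Priority 4, burst=3, C=34
Average turnaround = 93/4 = 23.25

23.25


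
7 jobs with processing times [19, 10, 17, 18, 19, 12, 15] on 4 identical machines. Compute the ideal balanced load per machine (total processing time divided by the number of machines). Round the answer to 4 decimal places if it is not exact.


Total processing time = 19 + 10 + 17 + 18 + 19 + 12 + 15 = 110
Number of machines = 4
Ideal balanced load = 110 / 4 = 27.5

27.5


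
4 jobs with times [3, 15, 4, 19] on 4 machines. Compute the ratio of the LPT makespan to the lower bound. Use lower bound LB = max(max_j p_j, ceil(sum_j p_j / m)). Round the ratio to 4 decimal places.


LPT order: [19, 15, 4, 3]
Machine loads after assignment: [19, 15, 4, 3]
LPT makespan = 19
Lower bound = max(max_job, ceil(total/4)) = max(19, 11) = 19
Ratio = 19 / 19 = 1.0

1.0


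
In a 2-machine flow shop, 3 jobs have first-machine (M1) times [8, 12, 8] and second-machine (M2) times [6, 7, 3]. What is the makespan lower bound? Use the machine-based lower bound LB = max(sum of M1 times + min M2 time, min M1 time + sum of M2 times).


LB1 = sum(M1 times) + min(M2 times) = 28 + 3 = 31
LB2 = min(M1 times) + sum(M2 times) = 8 + 16 = 24
Lower bound = max(LB1, LB2) = max(31, 24) = 31

31


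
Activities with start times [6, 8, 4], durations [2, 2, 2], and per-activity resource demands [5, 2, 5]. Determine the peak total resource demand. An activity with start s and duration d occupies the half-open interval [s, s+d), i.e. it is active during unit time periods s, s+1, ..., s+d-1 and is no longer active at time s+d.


Each activity i is active on [start_i, start_i + duration_i).
Compute total resource usage per time slot:
  t=0: active resources = [], total = 0
  t=1: active resources = [], total = 0
  t=2: active resources = [], total = 0
  t=3: active resources = [], total = 0
  t=4: active resources = [5], total = 5
  t=5: active resources = [5], total = 5
  t=6: active resources = [5], total = 5
  t=7: active resources = [5], total = 5
  t=8: active resources = [2], total = 2
  t=9: active resources = [2], total = 2
Peak resource demand = 5

5


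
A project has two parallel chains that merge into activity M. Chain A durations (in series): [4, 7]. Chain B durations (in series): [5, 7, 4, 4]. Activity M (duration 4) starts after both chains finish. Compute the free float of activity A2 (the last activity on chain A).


ES(A2) = sum of predecessors on chain A = 4
EF(A2) = ES + duration = 4 + 7 = 11
Successor of A2 is M. ES(M) = max(sum(A), sum(B)) = max(11, 20) = 20
Free float = ES(successor) - EF(current) = 20 - 11 = 9

9


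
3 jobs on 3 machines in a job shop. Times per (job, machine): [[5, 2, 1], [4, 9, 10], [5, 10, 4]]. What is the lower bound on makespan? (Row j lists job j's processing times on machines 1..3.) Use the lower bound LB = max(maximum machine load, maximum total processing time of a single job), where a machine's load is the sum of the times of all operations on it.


Machine loads:
  Machine 1: 5 + 4 + 5 = 14
  Machine 2: 2 + 9 + 10 = 21
  Machine 3: 1 + 10 + 4 = 15
Max machine load = 21
Job totals:
  Job 1: 8
  Job 2: 23
  Job 3: 19
Max job total = 23
Lower bound = max(21, 23) = 23

23


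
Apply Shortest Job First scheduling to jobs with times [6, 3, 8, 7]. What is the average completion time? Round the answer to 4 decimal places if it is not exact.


SJF order (ascending): [3, 6, 7, 8]
Completion times:
  Job 1: burst=3, C=3
  Job 2: burst=6, C=9
  Job 3: burst=7, C=16
  Job 4: burst=8, C=24
Average completion = 52/4 = 13.0

13.0


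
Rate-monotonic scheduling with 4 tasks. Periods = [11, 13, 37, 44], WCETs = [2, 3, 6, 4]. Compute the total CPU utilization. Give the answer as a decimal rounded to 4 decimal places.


Compute individual utilizations (exact fractions):
  Task 1: C/T = 2/11 (approx. 0.1818)
  Task 2: C/T = 3/13 (approx. 0.2308)
  Task 3: C/T = 6/37 (approx. 0.1622)
  Task 4: C/T = 4/44 = 1/11 (approx. 0.0909)
Total utilization U = 2/11 + 3/13 + 6/37 + 1/11 = 3522/5291
Rounded to 4 decimal places: U = 0.6657
RM (Liu & Layland) bound for 4 tasks = 0.756828; compare with U = 3522/5291 (approx. 0.665659)
U <= bound, so schedulable by RM sufficient condition.

0.6657


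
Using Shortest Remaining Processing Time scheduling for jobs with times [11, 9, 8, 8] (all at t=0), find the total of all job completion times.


Since all jobs arrive at t=0, SRPT equals SPT ordering.
SPT order: [8, 8, 9, 11]
Completion times:
  Job 1: p=8, C=8
  Job 2: p=8, C=16
  Job 3: p=9, C=25
  Job 4: p=11, C=36
Total completion time = 8 + 16 + 25 + 36 = 85

85


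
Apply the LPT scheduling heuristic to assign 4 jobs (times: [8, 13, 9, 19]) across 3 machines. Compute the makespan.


Sort jobs in decreasing order (LPT): [19, 13, 9, 8]
Assign each job to the least loaded machine:
  Machine 1: jobs [19], load = 19
  Machine 2: jobs [13], load = 13
  Machine 3: jobs [9, 8], load = 17
Makespan = max load = 19

19


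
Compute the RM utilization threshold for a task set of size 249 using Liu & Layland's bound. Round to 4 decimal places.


Compute 2^(1/249) = 1.0027876018
Subtract 1: 1.0027876018 - 1 = 0.0027876018
Multiply by n: 249 * 0.0027876018 = 0.6941128482
Round to 4 dp: 0.6941

0.6941


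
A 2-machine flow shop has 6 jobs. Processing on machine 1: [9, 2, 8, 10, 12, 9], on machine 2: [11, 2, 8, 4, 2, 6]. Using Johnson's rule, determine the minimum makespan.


Apply Johnson's rule:
  Group 1 (a <= b): [(2, 2, 2), (3, 8, 8), (1, 9, 11)]
  Group 2 (a > b): [(6, 9, 6), (4, 10, 4), (5, 12, 2)]
Optimal job order: [2, 3, 1, 6, 4, 5]
Schedule:
  Job 2: M1 done at 2, M2 done at 4
  Job 3: M1 done at 10, M2 done at 18
  Job 1: M1 done at 19, M2 done at 30
  Job 6: M1 done at 28, M2 done at 36
  Job 4: M1 done at 38, M2 done at 42
  Job 5: M1 done at 50, M2 done at 52
Makespan = 52

52


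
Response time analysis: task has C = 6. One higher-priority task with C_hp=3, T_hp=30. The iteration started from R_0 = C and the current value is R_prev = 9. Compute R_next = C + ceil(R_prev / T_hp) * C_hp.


R_next = C + ceil(R_prev / T_hp) * C_hp
ceil(9 / 30) = ceil(0.3) = 1
Interference = 1 * 3 = 3
R_next = 6 + 3 = 9
R_next = R_prev, so the iteration has converged (response time = 9).

9


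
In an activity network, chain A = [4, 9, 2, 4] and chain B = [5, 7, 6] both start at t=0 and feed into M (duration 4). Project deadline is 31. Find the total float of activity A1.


Forward pass: ES(A1) = sum of predecessors on chain A = 0
EF = ES + duration = 0 + 4 = 4
Backward pass: LF(M) = deadline = 31; LS(M) = 31 - 4 = 27
LF(A1) = LS(M) - sum(successors on chain A) = 27 - 15 = 12
LS = LF - duration = 12 - 4 = 8
Total float = LS - ES = 8 - 0 = 8

8


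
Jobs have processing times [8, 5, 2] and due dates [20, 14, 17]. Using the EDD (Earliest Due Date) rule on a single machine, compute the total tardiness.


Sort by due date (EDD order): [(5, 14), (2, 17), (8, 20)]
Compute completion times and tardiness:
  Job 1: p=5, d=14, C=5, tardiness=max(0,5-14)=0
  Job 2: p=2, d=17, C=7, tardiness=max(0,7-17)=0
  Job 3: p=8, d=20, C=15, tardiness=max(0,15-20)=0
Total tardiness = 0

0


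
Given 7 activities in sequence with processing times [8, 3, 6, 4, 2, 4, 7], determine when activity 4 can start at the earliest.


Activity 4 starts after activities 1 through 3 complete.
Predecessor durations: [8, 3, 6]
ES = 8 + 3 + 6 = 17

17


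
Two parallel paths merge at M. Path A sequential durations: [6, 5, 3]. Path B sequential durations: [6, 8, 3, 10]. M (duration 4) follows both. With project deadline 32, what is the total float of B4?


Forward pass: ES(B4) = sum of predecessors on chain B = 17
EF = ES + duration = 17 + 10 = 27
Backward pass: LF(M) = deadline = 32; LS(M) = 32 - 4 = 28
LF(B4) = LS(M) - sum(successors on chain B) = 28 - 0 = 28
LS = LF - duration = 28 - 10 = 18
Total float = LS - ES = 18 - 17 = 1

1


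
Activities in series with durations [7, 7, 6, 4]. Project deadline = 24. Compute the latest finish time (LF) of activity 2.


LF(activity 2) = deadline - sum of successor durations
Successors: activities 3 through 4 with durations [6, 4]
Sum of successor durations = 10
LF = 24 - 10 = 14

14


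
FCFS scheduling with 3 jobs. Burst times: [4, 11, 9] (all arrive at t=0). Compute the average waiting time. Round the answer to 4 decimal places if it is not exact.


FCFS order (as given): [4, 11, 9]
Waiting times:
  Job 1: wait = 0
  Job 2: wait = 4
  Job 3: wait = 15
Sum of waiting times = 19
Average waiting time = 19/3 = 6.3333

6.3333


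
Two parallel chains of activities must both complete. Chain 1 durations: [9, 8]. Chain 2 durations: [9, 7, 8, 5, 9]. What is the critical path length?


Path A total = 9 + 8 = 17
Path B total = 9 + 7 + 8 + 5 + 9 = 38
Critical path = longest path = max(17, 38) = 38

38


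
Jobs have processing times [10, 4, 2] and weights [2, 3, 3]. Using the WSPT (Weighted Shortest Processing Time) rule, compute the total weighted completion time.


Compute p/w ratios and sort ascending (WSPT): [(2, 3), (4, 3), (10, 2)]
Compute weighted completion times:
  Job (p=2,w=3): C=2, w*C=3*2=6
  Job (p=4,w=3): C=6, w*C=3*6=18
  Job (p=10,w=2): C=16, w*C=2*16=32
Total weighted completion time = 56

56


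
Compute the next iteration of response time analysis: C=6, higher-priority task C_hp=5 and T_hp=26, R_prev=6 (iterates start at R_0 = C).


R_next = C + ceil(R_prev / T_hp) * C_hp
ceil(6 / 26) = ceil(0.2308) = 1
Interference = 1 * 5 = 5
R_next = 6 + 5 = 11

11


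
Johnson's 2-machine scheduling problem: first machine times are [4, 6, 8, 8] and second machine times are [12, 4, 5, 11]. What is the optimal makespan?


Apply Johnson's rule:
  Group 1 (a <= b): [(1, 4, 12), (4, 8, 11)]
  Group 2 (a > b): [(3, 8, 5), (2, 6, 4)]
Optimal job order: [1, 4, 3, 2]
Schedule:
  Job 1: M1 done at 4, M2 done at 16
  Job 4: M1 done at 12, M2 done at 27
  Job 3: M1 done at 20, M2 done at 32
  Job 2: M1 done at 26, M2 done at 36
Makespan = 36

36


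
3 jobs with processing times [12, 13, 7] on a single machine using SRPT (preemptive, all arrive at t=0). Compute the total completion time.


Since all jobs arrive at t=0, SRPT equals SPT ordering.
SPT order: [7, 12, 13]
Completion times:
  Job 1: p=7, C=7
  Job 2: p=12, C=19
  Job 3: p=13, C=32
Total completion time = 7 + 19 + 32 = 58

58


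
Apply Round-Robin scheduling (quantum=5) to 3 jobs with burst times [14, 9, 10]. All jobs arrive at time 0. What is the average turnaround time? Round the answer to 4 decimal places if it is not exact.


Time quantum = 5
Execution trace:
  J1 runs 5 units, time = 5
  J2 runs 5 units, time = 10
  J3 runs 5 units, time = 15
  J1 runs 5 units, time = 20
  J2 runs 4 units, time = 24
  J3 runs 5 units, time = 29
  J1 runs 4 units, time = 33
Finish times: [33, 24, 29]
Average turnaround = 86/3 = 28.6667

28.6667


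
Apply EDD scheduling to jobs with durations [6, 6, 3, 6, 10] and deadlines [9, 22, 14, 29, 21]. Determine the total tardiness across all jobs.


Sort by due date (EDD order): [(6, 9), (3, 14), (10, 21), (6, 22), (6, 29)]
Compute completion times and tardiness:
  Job 1: p=6, d=9, C=6, tardiness=max(0,6-9)=0
  Job 2: p=3, d=14, C=9, tardiness=max(0,9-14)=0
  Job 3: p=10, d=21, C=19, tardiness=max(0,19-21)=0
  Job 4: p=6, d=22, C=25, tardiness=max(0,25-22)=3
  Job 5: p=6, d=29, C=31, tardiness=max(0,31-29)=2
Total tardiness = 5

5


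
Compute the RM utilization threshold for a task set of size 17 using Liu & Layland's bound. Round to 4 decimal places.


Compute 2^(1/17) = 1.0416160107
Subtract 1: 1.0416160107 - 1 = 0.0416160107
Multiply by n: 17 * 0.0416160107 = 0.7074721819
Round to 4 dp: 0.7075

0.7075


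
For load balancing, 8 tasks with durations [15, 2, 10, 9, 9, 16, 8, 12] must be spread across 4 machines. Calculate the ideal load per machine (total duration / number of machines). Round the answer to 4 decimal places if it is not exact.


Total processing time = 15 + 2 + 10 + 9 + 9 + 16 + 8 + 12 = 81
Number of machines = 4
Ideal balanced load = 81 / 4 = 20.25

20.25


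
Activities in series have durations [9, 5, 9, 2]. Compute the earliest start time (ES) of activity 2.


Activity 2 starts after activities 1 through 1 complete.
Predecessor durations: [9]
ES = 9 = 9

9


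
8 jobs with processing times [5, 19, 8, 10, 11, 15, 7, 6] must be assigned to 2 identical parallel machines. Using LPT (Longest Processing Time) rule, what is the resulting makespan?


Sort jobs in decreasing order (LPT): [19, 15, 11, 10, 8, 7, 6, 5]
Assign each job to the least loaded machine:
  Machine 1: jobs [19, 10, 7, 5], load = 41
  Machine 2: jobs [15, 11, 8, 6], load = 40
Makespan = max load = 41

41


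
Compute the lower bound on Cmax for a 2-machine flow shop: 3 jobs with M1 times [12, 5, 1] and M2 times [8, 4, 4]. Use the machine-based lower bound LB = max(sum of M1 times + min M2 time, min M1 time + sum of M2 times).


LB1 = sum(M1 times) + min(M2 times) = 18 + 4 = 22
LB2 = min(M1 times) + sum(M2 times) = 1 + 16 = 17
Lower bound = max(LB1, LB2) = max(22, 17) = 22

22


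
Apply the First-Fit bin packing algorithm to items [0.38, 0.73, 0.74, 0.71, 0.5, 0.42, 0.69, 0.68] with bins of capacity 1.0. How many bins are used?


Place items sequentially using First-Fit:
  Item 0.38 -> new Bin 1
  Item 0.73 -> new Bin 2
  Item 0.74 -> new Bin 3
  Item 0.71 -> new Bin 4
  Item 0.5 -> Bin 1 (now 0.88)
  Item 0.42 -> new Bin 5
  Item 0.69 -> new Bin 6
  Item 0.68 -> new Bin 7
Total bins used = 7

7


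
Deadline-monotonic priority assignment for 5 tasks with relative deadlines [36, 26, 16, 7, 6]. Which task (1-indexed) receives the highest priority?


Sort tasks by relative deadline (ascending):
  Task 5: deadline = 6
  Task 4: deadline = 7
  Task 3: deadline = 16
  Task 2: deadline = 26
  Task 1: deadline = 36
Priority order (highest first): [5, 4, 3, 2, 1]
Highest priority task = 5

5


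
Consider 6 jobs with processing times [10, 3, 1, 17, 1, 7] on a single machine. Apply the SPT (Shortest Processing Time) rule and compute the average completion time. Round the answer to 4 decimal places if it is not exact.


Sort jobs by processing time (SPT order): [1, 1, 3, 7, 10, 17]
Compute completion times sequentially:
  Job 1: processing = 1, completes at 1
  Job 2: processing = 1, completes at 2
  Job 3: processing = 3, completes at 5
  Job 4: processing = 7, completes at 12
  Job 5: processing = 10, completes at 22
  Job 6: processing = 17, completes at 39
Sum of completion times = 81
Average completion time = 81/6 = 13.5

13.5


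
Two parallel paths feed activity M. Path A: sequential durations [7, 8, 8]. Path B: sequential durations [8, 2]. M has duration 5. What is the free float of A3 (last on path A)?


ES(A3) = sum of predecessors on chain A = 15
EF(A3) = ES + duration = 15 + 8 = 23
Successor of A3 is M. ES(M) = max(sum(A), sum(B)) = max(23, 10) = 23
Free float = ES(successor) - EF(current) = 23 - 23 = 0

0


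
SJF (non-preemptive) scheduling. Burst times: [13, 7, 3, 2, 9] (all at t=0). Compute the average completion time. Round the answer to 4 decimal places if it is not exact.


SJF order (ascending): [2, 3, 7, 9, 13]
Completion times:
  Job 1: burst=2, C=2
  Job 2: burst=3, C=5
  Job 3: burst=7, C=12
  Job 4: burst=9, C=21
  Job 5: burst=13, C=34
Average completion = 74/5 = 14.8

14.8


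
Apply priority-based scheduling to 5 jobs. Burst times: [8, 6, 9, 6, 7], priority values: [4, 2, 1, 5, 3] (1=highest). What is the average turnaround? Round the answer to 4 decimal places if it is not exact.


Sort by priority (ascending = highest first):
Order: [(1, 9), (2, 6), (3, 7), (4, 8), (5, 6)]
Completion times:
  Priority 1, burst=9, C=9
  Priority 2, burst=6, C=15
  Priority 3, burst=7, C=22
  Priority 4, burst=8, C=30
  Priority 5, burst=6, C=36
Average turnaround = 112/5 = 22.4

22.4


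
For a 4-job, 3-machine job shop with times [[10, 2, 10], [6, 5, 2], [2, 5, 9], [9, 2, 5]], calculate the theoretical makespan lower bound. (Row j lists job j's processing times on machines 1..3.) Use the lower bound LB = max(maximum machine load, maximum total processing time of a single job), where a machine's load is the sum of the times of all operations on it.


Machine loads:
  Machine 1: 10 + 6 + 2 + 9 = 27
  Machine 2: 2 + 5 + 5 + 2 = 14
  Machine 3: 10 + 2 + 9 + 5 = 26
Max machine load = 27
Job totals:
  Job 1: 22
  Job 2: 13
  Job 3: 16
  Job 4: 16
Max job total = 22
Lower bound = max(27, 22) = 27

27


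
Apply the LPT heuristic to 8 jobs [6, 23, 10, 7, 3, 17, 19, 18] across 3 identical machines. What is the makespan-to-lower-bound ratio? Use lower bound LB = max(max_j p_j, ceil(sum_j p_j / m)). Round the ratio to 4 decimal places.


LPT order: [23, 19, 18, 17, 10, 7, 6, 3]
Machine loads after assignment: [33, 35, 35]
LPT makespan = 35
Lower bound = max(max_job, ceil(total/3)) = max(23, 35) = 35
Ratio = 35 / 35 = 1.0

1.0


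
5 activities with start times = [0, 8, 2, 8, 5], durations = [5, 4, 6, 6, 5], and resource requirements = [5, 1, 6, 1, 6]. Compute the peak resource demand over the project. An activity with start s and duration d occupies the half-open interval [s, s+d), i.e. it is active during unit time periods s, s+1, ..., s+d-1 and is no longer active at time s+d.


Each activity i is active on [start_i, start_i + duration_i).
Compute total resource usage per time slot:
  t=0: active resources = [5], total = 5
  t=1: active resources = [5], total = 5
  t=2: active resources = [5, 6], total = 11
  t=3: active resources = [5, 6], total = 11
  t=4: active resources = [5, 6], total = 11
  t=5: active resources = [6, 6], total = 12
  t=6: active resources = [6, 6], total = 12
  t=7: active resources = [6, 6], total = 12
  t=8: active resources = [1, 1, 6], total = 8
  t=9: active resources = [1, 1, 6], total = 8
  t=10: active resources = [1, 1], total = 2
  t=11: active resources = [1, 1], total = 2
  t=12: active resources = [1], total = 1
  t=13: active resources = [1], total = 1
Peak resource demand = 12

12


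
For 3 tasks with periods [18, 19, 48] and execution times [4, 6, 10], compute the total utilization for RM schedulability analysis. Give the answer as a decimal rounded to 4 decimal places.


Compute individual utilizations (exact fractions):
  Task 1: C/T = 4/18 = 2/9 (approx. 0.2222)
  Task 2: C/T = 6/19 (approx. 0.3158)
  Task 3: C/T = 10/48 = 5/24 (approx. 0.2083)
Total utilization U = 2/9 + 6/19 + 5/24 = 1021/1368
Rounded to 4 decimal places: U = 0.7463
RM (Liu & Layland) bound for 3 tasks = 0.779763; compare with U = 1021/1368 (approx. 0.746345)
U <= bound, so schedulable by RM sufficient condition.

0.7463


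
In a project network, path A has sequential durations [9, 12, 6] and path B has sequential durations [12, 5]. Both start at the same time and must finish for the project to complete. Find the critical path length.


Path A total = 9 + 12 + 6 = 27
Path B total = 12 + 5 = 17
Critical path = longest path = max(27, 17) = 27

27


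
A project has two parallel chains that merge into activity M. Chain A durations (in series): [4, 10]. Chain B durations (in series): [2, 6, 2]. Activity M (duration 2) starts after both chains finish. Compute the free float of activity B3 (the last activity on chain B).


ES(B3) = sum of predecessors on chain B = 8
EF(B3) = ES + duration = 8 + 2 = 10
Successor of B3 is M. ES(M) = max(sum(A), sum(B)) = max(14, 10) = 14
Free float = ES(successor) - EF(current) = 14 - 10 = 4

4


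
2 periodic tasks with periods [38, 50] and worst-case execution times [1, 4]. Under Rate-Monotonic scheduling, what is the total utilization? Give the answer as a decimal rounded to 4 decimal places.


Compute individual utilizations (exact fractions):
  Task 1: C/T = 1/38 (approx. 0.0263)
  Task 2: C/T = 4/50 = 2/25 (approx. 0.08)
Total utilization U = 1/38 + 2/25 = 101/950
Rounded to 4 decimal places: U = 0.1063
RM (Liu & Layland) bound for 2 tasks = 0.828427; compare with U = 101/950 (approx. 0.106316)
U <= bound, so schedulable by RM sufficient condition.

0.1063


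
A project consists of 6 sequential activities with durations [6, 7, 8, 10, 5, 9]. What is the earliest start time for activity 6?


Activity 6 starts after activities 1 through 5 complete.
Predecessor durations: [6, 7, 8, 10, 5]
ES = 6 + 7 + 8 + 10 + 5 = 36

36


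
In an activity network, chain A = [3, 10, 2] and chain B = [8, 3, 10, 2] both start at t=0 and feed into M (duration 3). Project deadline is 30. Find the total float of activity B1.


Forward pass: ES(B1) = sum of predecessors on chain B = 0
EF = ES + duration = 0 + 8 = 8
Backward pass: LF(M) = deadline = 30; LS(M) = 30 - 3 = 27
LF(B1) = LS(M) - sum(successors on chain B) = 27 - 15 = 12
LS = LF - duration = 12 - 8 = 4
Total float = LS - ES = 4 - 0 = 4

4


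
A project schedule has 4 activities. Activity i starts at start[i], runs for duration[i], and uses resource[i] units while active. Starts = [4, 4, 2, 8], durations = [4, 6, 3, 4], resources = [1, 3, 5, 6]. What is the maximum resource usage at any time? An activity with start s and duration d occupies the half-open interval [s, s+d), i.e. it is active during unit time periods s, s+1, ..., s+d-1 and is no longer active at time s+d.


Each activity i is active on [start_i, start_i + duration_i).
Compute total resource usage per time slot:
  t=0: active resources = [], total = 0
  t=1: active resources = [], total = 0
  t=2: active resources = [5], total = 5
  t=3: active resources = [5], total = 5
  t=4: active resources = [1, 3, 5], total = 9
  t=5: active resources = [1, 3], total = 4
  t=6: active resources = [1, 3], total = 4
  t=7: active resources = [1, 3], total = 4
  t=8: active resources = [3, 6], total = 9
  t=9: active resources = [3, 6], total = 9
  t=10: active resources = [6], total = 6
  t=11: active resources = [6], total = 6
Peak resource demand = 9

9


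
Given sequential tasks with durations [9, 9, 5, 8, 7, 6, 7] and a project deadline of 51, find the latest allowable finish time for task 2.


LF(activity 2) = deadline - sum of successor durations
Successors: activities 3 through 7 with durations [5, 8, 7, 6, 7]
Sum of successor durations = 33
LF = 51 - 33 = 18

18


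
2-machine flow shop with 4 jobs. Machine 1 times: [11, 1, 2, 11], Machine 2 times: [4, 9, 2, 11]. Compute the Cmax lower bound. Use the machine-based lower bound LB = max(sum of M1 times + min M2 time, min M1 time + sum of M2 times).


LB1 = sum(M1 times) + min(M2 times) = 25 + 2 = 27
LB2 = min(M1 times) + sum(M2 times) = 1 + 26 = 27
Lower bound = max(LB1, LB2) = max(27, 27) = 27

27


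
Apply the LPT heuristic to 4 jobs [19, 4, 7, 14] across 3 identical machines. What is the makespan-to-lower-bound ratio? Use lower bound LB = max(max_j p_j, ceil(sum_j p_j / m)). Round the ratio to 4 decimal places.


LPT order: [19, 14, 7, 4]
Machine loads after assignment: [19, 14, 11]
LPT makespan = 19
Lower bound = max(max_job, ceil(total/3)) = max(19, 15) = 19
Ratio = 19 / 19 = 1.0

1.0


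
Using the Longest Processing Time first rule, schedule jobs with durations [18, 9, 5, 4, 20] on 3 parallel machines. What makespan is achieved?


Sort jobs in decreasing order (LPT): [20, 18, 9, 5, 4]
Assign each job to the least loaded machine:
  Machine 1: jobs [20], load = 20
  Machine 2: jobs [18], load = 18
  Machine 3: jobs [9, 5, 4], load = 18
Makespan = max load = 20

20


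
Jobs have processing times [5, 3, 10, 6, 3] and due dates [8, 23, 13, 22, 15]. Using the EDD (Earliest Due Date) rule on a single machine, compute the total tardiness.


Sort by due date (EDD order): [(5, 8), (10, 13), (3, 15), (6, 22), (3, 23)]
Compute completion times and tardiness:
  Job 1: p=5, d=8, C=5, tardiness=max(0,5-8)=0
  Job 2: p=10, d=13, C=15, tardiness=max(0,15-13)=2
  Job 3: p=3, d=15, C=18, tardiness=max(0,18-15)=3
  Job 4: p=6, d=22, C=24, tardiness=max(0,24-22)=2
  Job 5: p=3, d=23, C=27, tardiness=max(0,27-23)=4
Total tardiness = 11

11


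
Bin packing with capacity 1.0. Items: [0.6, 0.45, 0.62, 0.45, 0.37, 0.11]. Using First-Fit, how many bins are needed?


Place items sequentially using First-Fit:
  Item 0.6 -> new Bin 1
  Item 0.45 -> new Bin 2
  Item 0.62 -> new Bin 3
  Item 0.45 -> Bin 2 (now 0.9)
  Item 0.37 -> Bin 1 (now 0.97)
  Item 0.11 -> Bin 3 (now 0.73)
Total bins used = 3

3


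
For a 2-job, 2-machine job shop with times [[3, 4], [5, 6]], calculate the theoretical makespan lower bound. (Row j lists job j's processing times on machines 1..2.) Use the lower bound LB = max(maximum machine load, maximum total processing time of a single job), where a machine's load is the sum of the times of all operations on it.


Machine loads:
  Machine 1: 3 + 5 = 8
  Machine 2: 4 + 6 = 10
Max machine load = 10
Job totals:
  Job 1: 7
  Job 2: 11
Max job total = 11
Lower bound = max(10, 11) = 11

11


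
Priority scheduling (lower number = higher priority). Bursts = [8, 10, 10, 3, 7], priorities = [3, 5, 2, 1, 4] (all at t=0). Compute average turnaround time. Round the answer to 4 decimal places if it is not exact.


Sort by priority (ascending = highest first):
Order: [(1, 3), (2, 10), (3, 8), (4, 7), (5, 10)]
Completion times:
  Priority 1, burst=3, C=3
  Priority 2, burst=10, C=13
  Priority 3, burst=8, C=21
  Priority 4, burst=7, C=28
  Priority 5, burst=10, C=38
Average turnaround = 103/5 = 20.6

20.6


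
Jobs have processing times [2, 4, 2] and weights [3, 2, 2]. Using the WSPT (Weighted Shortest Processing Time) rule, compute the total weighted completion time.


Compute p/w ratios and sort ascending (WSPT): [(2, 3), (2, 2), (4, 2)]
Compute weighted completion times:
  Job (p=2,w=3): C=2, w*C=3*2=6
  Job (p=2,w=2): C=4, w*C=2*4=8
  Job (p=4,w=2): C=8, w*C=2*8=16
Total weighted completion time = 30

30


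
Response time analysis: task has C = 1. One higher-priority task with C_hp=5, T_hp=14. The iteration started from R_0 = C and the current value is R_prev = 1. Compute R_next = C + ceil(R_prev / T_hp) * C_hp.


R_next = C + ceil(R_prev / T_hp) * C_hp
ceil(1 / 14) = ceil(0.0714) = 1
Interference = 1 * 5 = 5
R_next = 1 + 5 = 6

6


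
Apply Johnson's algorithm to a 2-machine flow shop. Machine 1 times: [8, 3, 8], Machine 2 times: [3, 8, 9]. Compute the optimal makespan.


Apply Johnson's rule:
  Group 1 (a <= b): [(2, 3, 8), (3, 8, 9)]
  Group 2 (a > b): [(1, 8, 3)]
Optimal job order: [2, 3, 1]
Schedule:
  Job 2: M1 done at 3, M2 done at 11
  Job 3: M1 done at 11, M2 done at 20
  Job 1: M1 done at 19, M2 done at 23
Makespan = 23

23


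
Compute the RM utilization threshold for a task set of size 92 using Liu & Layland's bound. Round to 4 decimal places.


Compute 2^(1/92) = 1.0075626620
Subtract 1: 1.0075626620 - 1 = 0.0075626620
Multiply by n: 92 * 0.0075626620 = 0.6957649040
Round to 4 dp: 0.6958

0.6958


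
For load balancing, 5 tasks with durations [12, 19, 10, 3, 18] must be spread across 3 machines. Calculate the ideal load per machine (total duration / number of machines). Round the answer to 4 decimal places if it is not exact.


Total processing time = 12 + 19 + 10 + 3 + 18 = 62
Number of machines = 3
Ideal balanced load = 62 / 3 = 20.6667

20.6667


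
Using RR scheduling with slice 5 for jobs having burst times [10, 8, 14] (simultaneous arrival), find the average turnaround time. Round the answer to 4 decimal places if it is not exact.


Time quantum = 5
Execution trace:
  J1 runs 5 units, time = 5
  J2 runs 5 units, time = 10
  J3 runs 5 units, time = 15
  J1 runs 5 units, time = 20
  J2 runs 3 units, time = 23
  J3 runs 5 units, time = 28
  J3 runs 4 units, time = 32
Finish times: [20, 23, 32]
Average turnaround = 75/3 = 25.0

25.0


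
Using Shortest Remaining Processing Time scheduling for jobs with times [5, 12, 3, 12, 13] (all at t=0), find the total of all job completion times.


Since all jobs arrive at t=0, SRPT equals SPT ordering.
SPT order: [3, 5, 12, 12, 13]
Completion times:
  Job 1: p=3, C=3
  Job 2: p=5, C=8
  Job 3: p=12, C=20
  Job 4: p=12, C=32
  Job 5: p=13, C=45
Total completion time = 3 + 8 + 20 + 32 + 45 = 108

108


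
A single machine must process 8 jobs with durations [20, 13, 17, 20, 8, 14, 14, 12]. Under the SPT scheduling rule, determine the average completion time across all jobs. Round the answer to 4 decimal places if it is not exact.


Sort jobs by processing time (SPT order): [8, 12, 13, 14, 14, 17, 20, 20]
Compute completion times sequentially:
  Job 1: processing = 8, completes at 8
  Job 2: processing = 12, completes at 20
  Job 3: processing = 13, completes at 33
  Job 4: processing = 14, completes at 47
  Job 5: processing = 14, completes at 61
  Job 6: processing = 17, completes at 78
  Job 7: processing = 20, completes at 98
  Job 8: processing = 20, completes at 118
Sum of completion times = 463
Average completion time = 463/8 = 57.875

57.875


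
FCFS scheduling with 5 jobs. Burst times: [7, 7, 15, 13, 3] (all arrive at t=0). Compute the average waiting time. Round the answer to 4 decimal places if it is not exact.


FCFS order (as given): [7, 7, 15, 13, 3]
Waiting times:
  Job 1: wait = 0
  Job 2: wait = 7
  Job 3: wait = 14
  Job 4: wait = 29
  Job 5: wait = 42
Sum of waiting times = 92
Average waiting time = 92/5 = 18.4

18.4


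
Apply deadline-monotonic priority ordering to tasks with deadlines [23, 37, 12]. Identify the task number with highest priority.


Sort tasks by relative deadline (ascending):
  Task 3: deadline = 12
  Task 1: deadline = 23
  Task 2: deadline = 37
Priority order (highest first): [3, 1, 2]
Highest priority task = 3

3


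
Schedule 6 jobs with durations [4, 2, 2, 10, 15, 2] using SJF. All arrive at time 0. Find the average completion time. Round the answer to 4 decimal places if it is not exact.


SJF order (ascending): [2, 2, 2, 4, 10, 15]
Completion times:
  Job 1: burst=2, C=2
  Job 2: burst=2, C=4
  Job 3: burst=2, C=6
  Job 4: burst=4, C=10
  Job 5: burst=10, C=20
  Job 6: burst=15, C=35
Average completion = 77/6 = 12.8333

12.8333


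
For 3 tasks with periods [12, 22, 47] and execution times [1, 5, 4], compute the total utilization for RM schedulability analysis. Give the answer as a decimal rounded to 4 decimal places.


Compute individual utilizations (exact fractions):
  Task 1: C/T = 1/12 (approx. 0.0833)
  Task 2: C/T = 5/22 (approx. 0.2273)
  Task 3: C/T = 4/47 (approx. 0.0851)
Total utilization U = 1/12 + 5/22 + 4/47 = 2455/6204
Rounded to 4 decimal places: U = 0.3957
RM (Liu & Layland) bound for 3 tasks = 0.779763; compare with U = 2455/6204 (approx. 0.395712)
U <= bound, so schedulable by RM sufficient condition.

0.3957


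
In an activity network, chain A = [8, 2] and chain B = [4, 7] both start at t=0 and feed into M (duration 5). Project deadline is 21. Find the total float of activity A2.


Forward pass: ES(A2) = sum of predecessors on chain A = 8
EF = ES + duration = 8 + 2 = 10
Backward pass: LF(M) = deadline = 21; LS(M) = 21 - 5 = 16
LF(A2) = LS(M) - sum(successors on chain A) = 16 - 0 = 16
LS = LF - duration = 16 - 2 = 14
Total float = LS - ES = 14 - 8 = 6

6


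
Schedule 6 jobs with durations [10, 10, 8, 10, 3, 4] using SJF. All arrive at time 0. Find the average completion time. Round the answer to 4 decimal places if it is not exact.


SJF order (ascending): [3, 4, 8, 10, 10, 10]
Completion times:
  Job 1: burst=3, C=3
  Job 2: burst=4, C=7
  Job 3: burst=8, C=15
  Job 4: burst=10, C=25
  Job 5: burst=10, C=35
  Job 6: burst=10, C=45
Average completion = 130/6 = 21.6667

21.6667


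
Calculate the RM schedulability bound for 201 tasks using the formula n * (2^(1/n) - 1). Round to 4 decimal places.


Compute 2^(1/201) = 1.0034544463
Subtract 1: 1.0034544463 - 1 = 0.0034544463
Multiply by n: 201 * 0.0034544463 = 0.6943437063
Round to 4 dp: 0.6943

0.6943


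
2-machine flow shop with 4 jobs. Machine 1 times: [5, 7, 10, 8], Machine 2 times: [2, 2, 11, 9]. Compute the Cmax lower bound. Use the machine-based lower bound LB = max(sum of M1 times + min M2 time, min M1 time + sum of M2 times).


LB1 = sum(M1 times) + min(M2 times) = 30 + 2 = 32
LB2 = min(M1 times) + sum(M2 times) = 5 + 24 = 29
Lower bound = max(LB1, LB2) = max(32, 29) = 32

32


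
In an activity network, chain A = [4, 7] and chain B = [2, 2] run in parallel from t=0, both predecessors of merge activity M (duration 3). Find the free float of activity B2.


ES(B2) = sum of predecessors on chain B = 2
EF(B2) = ES + duration = 2 + 2 = 4
Successor of B2 is M. ES(M) = max(sum(A), sum(B)) = max(11, 4) = 11
Free float = ES(successor) - EF(current) = 11 - 4 = 7

7
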